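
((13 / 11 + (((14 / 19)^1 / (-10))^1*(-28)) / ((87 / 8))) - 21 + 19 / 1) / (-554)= 57137 / 50366910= 0.00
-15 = -15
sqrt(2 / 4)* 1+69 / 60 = 1.86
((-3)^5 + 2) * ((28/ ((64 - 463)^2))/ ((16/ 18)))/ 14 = -241/ 70756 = -0.00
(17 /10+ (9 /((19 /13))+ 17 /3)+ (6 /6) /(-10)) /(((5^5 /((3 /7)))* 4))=1913 /4156250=0.00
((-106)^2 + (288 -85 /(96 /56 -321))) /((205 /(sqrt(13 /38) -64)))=-329686208 /91635 + 5151347 * sqrt(494) /3482130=-3564.94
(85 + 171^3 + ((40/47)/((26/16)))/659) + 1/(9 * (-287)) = 5200519687964543/1040042367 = 5000296.00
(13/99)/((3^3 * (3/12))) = 52/2673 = 0.02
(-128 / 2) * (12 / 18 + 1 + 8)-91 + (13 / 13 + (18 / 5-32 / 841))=-8894896 / 12615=-705.10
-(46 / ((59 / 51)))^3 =-12911717736 / 205379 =-62867.76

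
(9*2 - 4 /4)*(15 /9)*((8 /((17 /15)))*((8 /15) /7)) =15.24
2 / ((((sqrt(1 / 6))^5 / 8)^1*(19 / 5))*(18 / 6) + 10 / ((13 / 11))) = 3953664000 / 16726978991 - 3082560*sqrt(6) / 16726978991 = 0.24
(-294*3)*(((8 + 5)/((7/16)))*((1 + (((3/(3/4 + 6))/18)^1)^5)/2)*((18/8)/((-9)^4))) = -1269189533612/282429536481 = -4.49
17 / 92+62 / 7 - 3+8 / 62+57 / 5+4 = 2153213 / 99820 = 21.57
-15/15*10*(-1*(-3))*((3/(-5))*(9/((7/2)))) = 324/7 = 46.29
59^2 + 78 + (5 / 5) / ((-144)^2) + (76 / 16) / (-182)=6715698427 / 1886976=3558.97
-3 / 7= -0.43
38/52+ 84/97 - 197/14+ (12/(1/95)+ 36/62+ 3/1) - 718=113041077/273637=413.11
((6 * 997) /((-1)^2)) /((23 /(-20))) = -119640 /23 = -5201.74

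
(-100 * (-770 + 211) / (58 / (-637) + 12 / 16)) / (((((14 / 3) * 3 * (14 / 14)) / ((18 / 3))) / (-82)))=-5005509600 / 1679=-2981244.55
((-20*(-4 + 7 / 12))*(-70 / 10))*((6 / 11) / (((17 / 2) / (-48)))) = 275520 / 187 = 1473.37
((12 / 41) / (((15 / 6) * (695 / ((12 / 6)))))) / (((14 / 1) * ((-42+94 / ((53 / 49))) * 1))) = 0.00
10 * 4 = 40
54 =54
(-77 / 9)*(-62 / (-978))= -0.54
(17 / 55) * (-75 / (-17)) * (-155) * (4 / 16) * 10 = -11625 / 22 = -528.41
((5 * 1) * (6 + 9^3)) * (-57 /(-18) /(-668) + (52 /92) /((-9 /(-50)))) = 1062184025 /92184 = 11522.43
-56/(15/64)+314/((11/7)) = -6454/165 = -39.12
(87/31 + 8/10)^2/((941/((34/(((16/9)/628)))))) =7506106101/45215050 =166.01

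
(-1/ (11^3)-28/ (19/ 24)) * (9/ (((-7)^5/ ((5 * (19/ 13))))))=40250295/ 290811521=0.14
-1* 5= -5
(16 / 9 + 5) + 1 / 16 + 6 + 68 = 11641 / 144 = 80.84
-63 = -63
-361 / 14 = -25.79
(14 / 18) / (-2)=-7 / 18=-0.39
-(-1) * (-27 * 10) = -270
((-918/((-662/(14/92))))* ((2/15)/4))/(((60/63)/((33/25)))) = 742203/76130000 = 0.01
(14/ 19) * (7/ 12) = 49/ 114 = 0.43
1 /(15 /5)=1 /3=0.33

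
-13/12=-1.08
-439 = -439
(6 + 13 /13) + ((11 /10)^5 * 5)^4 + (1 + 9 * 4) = 679789994932560009201 /160000000000000000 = 4248.69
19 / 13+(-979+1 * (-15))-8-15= -13202 / 13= -1015.54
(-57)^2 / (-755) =-3249 / 755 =-4.30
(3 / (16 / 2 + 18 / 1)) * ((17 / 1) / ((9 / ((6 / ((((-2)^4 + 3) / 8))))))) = 136 / 247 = 0.55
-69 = -69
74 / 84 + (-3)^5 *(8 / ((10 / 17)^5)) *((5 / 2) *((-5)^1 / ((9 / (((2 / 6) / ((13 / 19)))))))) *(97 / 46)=494585592239 / 12558000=39384.11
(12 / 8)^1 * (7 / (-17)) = -21 / 34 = -0.62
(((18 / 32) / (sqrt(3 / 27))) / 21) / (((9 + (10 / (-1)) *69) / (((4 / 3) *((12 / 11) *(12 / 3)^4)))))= -768 / 17479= -0.04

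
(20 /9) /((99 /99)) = 20 /9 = 2.22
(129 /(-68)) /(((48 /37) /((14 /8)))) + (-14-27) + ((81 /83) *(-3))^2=-1048959593 /29980928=-34.99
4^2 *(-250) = -4000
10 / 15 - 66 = -196 / 3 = -65.33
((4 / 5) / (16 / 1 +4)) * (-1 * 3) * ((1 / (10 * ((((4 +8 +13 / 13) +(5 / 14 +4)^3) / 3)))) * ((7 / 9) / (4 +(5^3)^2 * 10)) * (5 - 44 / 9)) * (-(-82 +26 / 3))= -30184 / 1978742339775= -0.00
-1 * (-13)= 13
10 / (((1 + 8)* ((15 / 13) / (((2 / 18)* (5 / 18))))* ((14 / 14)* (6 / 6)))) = 0.03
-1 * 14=-14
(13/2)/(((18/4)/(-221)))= -319.22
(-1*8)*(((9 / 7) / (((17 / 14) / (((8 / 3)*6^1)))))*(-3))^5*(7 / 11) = 26962287755526144 / 15618427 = 1726312627.74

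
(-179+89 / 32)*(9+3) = -16917 / 8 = -2114.62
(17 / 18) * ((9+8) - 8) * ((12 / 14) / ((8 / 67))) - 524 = -25927 / 56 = -462.98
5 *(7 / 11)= 3.18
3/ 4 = 0.75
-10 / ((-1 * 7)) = 10 / 7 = 1.43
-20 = -20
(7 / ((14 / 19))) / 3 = 19 / 6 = 3.17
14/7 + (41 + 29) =72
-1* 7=-7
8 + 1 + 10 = 19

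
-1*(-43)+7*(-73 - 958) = -7174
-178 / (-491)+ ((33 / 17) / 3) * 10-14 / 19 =966826 / 158593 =6.10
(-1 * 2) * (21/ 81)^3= -686/ 19683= -0.03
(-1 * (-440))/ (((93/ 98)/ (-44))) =-1897280/ 93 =-20400.86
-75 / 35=-15 / 7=-2.14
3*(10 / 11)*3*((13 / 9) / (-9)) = -130 / 99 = -1.31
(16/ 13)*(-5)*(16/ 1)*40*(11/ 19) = -563200/ 247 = -2280.16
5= 5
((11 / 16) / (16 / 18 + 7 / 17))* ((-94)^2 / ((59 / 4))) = 3717747 / 11741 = 316.65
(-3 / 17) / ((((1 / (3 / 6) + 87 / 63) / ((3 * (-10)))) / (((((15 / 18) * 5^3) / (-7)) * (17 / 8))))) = -28125 / 568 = -49.52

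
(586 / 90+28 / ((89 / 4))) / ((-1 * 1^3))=-7.77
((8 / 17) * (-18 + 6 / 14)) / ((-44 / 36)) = 8856 / 1309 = 6.77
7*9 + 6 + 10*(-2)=49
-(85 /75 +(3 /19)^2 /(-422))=-2589679 /2285130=-1.13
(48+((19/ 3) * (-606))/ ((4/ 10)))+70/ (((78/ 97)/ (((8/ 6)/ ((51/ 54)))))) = -2082727/ 221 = -9424.10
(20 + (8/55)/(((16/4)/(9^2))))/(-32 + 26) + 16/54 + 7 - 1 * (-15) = 27431/1485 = 18.47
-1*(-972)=972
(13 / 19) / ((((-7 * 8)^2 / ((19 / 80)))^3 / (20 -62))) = -14079 / 1127898677248000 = -0.00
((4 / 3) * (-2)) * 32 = -256 / 3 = -85.33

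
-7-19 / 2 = -33 / 2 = -16.50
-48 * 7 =-336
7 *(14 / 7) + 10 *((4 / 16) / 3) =89 / 6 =14.83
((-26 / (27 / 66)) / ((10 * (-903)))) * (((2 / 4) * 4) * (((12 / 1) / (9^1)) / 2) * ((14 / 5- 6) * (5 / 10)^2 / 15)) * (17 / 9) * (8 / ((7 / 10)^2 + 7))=-2489344 / 2465284815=-0.00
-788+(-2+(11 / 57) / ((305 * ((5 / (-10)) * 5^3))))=-1716768772 / 2173125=-790.00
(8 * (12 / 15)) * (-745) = -4768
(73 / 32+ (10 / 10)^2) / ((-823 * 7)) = -15 / 26336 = -0.00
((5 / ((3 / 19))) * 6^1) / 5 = 38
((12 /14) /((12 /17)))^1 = 17 /14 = 1.21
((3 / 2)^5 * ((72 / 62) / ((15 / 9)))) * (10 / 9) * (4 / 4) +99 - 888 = -97107 / 124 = -783.12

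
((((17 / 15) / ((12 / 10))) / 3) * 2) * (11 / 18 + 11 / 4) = 2057 / 972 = 2.12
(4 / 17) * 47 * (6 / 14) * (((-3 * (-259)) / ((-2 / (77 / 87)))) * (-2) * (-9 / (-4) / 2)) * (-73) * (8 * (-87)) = 3167073756 / 17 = 186298456.24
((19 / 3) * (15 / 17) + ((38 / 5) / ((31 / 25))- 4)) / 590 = 4067 / 310930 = 0.01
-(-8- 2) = 10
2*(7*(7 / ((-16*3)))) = -49 / 24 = -2.04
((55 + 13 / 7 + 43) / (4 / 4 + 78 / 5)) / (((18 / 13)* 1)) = 15145 / 3486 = 4.34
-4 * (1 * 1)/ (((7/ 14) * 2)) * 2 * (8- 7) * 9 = -72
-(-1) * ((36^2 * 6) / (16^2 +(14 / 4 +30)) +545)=110369 / 193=571.86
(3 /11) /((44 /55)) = 15 /44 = 0.34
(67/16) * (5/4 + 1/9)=3283/576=5.70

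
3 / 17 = 0.18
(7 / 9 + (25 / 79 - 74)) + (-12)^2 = 50548 / 711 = 71.09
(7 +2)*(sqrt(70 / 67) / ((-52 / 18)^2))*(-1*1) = -1.10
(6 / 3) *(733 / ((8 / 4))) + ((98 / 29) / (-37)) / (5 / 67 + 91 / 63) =732.94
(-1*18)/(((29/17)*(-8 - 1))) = 34/29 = 1.17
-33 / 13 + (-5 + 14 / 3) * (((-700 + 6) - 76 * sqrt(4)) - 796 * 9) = 34677 / 13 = 2667.46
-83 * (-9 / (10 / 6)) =2241 / 5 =448.20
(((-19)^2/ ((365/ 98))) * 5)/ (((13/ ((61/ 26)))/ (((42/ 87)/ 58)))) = 7553203/ 10375417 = 0.73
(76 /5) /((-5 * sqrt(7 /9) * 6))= -38 * sqrt(7) /175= -0.57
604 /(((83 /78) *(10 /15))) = 70668 /83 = 851.42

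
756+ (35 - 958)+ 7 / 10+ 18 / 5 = -1627 / 10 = -162.70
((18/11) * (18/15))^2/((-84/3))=-2916/21175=-0.14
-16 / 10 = -8 / 5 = -1.60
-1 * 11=-11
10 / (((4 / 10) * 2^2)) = 25 / 4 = 6.25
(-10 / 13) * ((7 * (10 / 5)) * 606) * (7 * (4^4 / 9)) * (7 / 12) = -88686080 / 117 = -758000.68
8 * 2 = 16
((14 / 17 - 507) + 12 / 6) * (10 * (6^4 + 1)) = -111165870 / 17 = -6539168.82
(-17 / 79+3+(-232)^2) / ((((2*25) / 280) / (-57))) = -6786696336 / 395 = -17181509.71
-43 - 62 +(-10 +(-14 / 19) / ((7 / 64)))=-2313 / 19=-121.74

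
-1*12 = -12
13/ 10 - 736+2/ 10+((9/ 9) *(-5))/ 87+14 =-125377/ 174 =-720.56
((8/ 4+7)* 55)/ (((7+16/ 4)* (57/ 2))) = 30/ 19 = 1.58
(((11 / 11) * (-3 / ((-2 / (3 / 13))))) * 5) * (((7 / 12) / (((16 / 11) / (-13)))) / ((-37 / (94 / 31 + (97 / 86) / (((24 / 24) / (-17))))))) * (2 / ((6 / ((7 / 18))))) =-38659775 / 75757056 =-0.51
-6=-6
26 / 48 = 13 / 24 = 0.54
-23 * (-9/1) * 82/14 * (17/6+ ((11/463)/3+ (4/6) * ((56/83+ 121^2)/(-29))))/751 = -6313369582893/11717232674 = -538.81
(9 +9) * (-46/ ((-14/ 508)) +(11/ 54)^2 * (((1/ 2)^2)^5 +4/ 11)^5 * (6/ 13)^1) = 4097182192620865859442951/ 136370122616685461504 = 30044.57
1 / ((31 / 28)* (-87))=-28 / 2697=-0.01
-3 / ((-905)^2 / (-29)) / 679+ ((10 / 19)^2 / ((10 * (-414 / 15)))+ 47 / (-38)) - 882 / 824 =-13173472406933029 / 5707165167381300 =-2.31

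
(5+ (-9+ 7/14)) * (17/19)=-119/38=-3.13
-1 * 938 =-938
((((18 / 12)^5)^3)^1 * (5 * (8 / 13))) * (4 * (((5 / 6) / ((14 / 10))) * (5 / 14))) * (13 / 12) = 996451875 / 802816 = 1241.20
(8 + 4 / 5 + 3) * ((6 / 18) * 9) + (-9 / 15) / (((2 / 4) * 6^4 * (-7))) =53525 / 1512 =35.40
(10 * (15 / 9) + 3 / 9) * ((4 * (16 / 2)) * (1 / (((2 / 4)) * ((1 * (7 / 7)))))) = 1088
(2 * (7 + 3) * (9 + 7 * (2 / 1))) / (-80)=-23 / 4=-5.75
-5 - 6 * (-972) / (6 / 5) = 4855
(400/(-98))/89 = -200/4361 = -0.05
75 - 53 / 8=547 / 8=68.38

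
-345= -345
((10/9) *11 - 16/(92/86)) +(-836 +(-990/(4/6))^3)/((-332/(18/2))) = 6100877619431/68724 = 88773610.67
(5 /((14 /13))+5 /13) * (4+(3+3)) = 4575 /91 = 50.27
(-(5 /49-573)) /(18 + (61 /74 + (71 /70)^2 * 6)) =6491650 /283247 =22.92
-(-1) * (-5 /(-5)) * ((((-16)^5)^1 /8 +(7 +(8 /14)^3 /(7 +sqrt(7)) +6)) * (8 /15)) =-1078877432 /15435-256 * sqrt(7) /108045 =-69898.12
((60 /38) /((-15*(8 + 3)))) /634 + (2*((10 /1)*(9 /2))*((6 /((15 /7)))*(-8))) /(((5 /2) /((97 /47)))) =-25911813547 /15569455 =-1664.27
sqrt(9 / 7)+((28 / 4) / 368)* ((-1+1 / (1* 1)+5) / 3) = 35 / 1104+3* sqrt(7) / 7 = 1.17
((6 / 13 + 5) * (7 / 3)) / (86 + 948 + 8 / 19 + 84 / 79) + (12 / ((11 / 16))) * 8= 93114716815 / 666778398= 139.65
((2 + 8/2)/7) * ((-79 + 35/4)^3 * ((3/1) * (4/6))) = -66564123/112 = -594322.53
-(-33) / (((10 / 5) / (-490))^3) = -485302125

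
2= 2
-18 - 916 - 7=-941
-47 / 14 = -3.36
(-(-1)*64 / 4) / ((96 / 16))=8 / 3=2.67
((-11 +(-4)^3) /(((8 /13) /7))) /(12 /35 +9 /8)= -79625 /137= -581.20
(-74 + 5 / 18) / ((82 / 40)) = -13270 / 369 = -35.96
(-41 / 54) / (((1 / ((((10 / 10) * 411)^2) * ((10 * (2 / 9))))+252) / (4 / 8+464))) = -3574462205 / 2554085547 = -1.40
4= 4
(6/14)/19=3/133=0.02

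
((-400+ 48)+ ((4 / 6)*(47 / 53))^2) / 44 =-2222519 / 278091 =-7.99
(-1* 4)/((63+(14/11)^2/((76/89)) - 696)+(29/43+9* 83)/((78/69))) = -5140564/38941321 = -0.13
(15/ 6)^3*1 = 125/ 8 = 15.62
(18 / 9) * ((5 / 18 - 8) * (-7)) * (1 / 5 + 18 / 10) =1946 / 9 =216.22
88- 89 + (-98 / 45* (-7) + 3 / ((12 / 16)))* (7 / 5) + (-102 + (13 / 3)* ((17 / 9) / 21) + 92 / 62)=-32598364 / 439425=-74.18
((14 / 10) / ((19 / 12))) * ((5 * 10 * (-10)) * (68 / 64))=-8925 / 19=-469.74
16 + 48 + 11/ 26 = 1675/ 26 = 64.42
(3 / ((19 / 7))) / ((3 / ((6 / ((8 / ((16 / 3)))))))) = 28 / 19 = 1.47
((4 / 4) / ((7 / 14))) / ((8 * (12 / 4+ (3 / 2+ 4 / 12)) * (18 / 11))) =11 / 348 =0.03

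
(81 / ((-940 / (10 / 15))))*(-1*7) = 189 / 470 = 0.40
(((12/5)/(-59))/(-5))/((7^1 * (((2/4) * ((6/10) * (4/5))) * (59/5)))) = 0.00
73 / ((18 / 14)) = 511 / 9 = 56.78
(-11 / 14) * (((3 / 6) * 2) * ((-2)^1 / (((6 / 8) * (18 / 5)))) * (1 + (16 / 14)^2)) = 12430 / 9261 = 1.34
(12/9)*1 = 4/3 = 1.33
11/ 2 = 5.50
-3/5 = -0.60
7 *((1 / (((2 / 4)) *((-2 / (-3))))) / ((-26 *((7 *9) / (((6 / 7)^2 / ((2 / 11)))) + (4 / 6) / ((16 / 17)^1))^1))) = -2772 / 55939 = -0.05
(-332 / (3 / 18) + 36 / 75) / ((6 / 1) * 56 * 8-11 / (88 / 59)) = -398304 / 536125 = -0.74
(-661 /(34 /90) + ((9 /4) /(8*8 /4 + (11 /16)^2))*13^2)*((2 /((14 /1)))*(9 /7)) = -159145479 /501823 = -317.13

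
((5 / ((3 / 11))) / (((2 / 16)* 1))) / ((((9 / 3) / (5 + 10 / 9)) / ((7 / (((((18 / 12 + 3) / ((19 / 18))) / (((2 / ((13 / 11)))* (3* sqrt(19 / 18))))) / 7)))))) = 247832200* sqrt(38) / 85293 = 17911.67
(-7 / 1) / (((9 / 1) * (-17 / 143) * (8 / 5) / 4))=5005 / 306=16.36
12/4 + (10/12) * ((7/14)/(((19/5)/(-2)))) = 317/114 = 2.78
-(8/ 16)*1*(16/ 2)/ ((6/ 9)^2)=-9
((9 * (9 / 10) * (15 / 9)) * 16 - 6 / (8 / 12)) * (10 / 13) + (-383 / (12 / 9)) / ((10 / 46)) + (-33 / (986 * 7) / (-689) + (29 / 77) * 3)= -1160.99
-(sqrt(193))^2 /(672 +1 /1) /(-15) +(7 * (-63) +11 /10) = -1776239 /4038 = -439.88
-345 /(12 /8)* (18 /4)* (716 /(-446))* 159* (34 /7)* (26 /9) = 5786690520 /1561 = 3707040.69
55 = 55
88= 88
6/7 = 0.86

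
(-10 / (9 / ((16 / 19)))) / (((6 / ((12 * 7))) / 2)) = -4480 / 171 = -26.20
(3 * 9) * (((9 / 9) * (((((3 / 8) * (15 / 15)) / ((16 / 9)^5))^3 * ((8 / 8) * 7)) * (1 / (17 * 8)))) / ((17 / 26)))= 13658611812026920011 / 682381956774663733379072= 0.00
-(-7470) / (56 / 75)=280125 / 28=10004.46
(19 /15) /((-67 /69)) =-437 /335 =-1.30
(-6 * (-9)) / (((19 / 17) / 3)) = 2754 / 19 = 144.95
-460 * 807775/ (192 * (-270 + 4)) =92894125/ 12768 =7275.54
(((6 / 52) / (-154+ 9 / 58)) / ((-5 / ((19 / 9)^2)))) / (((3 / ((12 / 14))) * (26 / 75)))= 52345 / 95003181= 0.00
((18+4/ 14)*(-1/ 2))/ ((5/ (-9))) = 576/ 35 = 16.46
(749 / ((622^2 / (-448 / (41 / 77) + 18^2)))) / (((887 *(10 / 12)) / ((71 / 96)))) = -282008237 / 281396208560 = -0.00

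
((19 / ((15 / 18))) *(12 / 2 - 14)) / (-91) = 912 / 455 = 2.00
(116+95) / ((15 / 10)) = 422 / 3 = 140.67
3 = 3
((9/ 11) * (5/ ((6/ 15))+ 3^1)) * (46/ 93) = 69/ 11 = 6.27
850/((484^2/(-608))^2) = 1227400/214358881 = 0.01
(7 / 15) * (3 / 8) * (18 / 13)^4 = 91854 / 142805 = 0.64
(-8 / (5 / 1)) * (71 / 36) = -142 / 45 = -3.16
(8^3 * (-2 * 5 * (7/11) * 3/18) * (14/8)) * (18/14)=-13440/11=-1221.82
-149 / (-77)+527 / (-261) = -1690 / 20097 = -0.08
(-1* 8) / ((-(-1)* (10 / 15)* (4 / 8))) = -24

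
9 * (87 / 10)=783 / 10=78.30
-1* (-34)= 34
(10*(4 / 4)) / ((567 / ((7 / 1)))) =10 / 81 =0.12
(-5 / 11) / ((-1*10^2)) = 1 / 220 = 0.00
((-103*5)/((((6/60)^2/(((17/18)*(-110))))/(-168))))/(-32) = 84266875/3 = 28088958.33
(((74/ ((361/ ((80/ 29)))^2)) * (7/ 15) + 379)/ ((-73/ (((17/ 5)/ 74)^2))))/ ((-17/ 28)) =14829282424943/ 821481847684275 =0.02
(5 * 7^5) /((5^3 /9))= 151263 /25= 6050.52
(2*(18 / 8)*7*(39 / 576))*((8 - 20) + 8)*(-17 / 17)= 273 / 32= 8.53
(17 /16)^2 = 289 /256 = 1.13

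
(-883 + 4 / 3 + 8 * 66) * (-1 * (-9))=-3183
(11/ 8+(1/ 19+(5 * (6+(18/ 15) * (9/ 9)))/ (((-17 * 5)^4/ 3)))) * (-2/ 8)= -11327552041/ 31737980000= -0.36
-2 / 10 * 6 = -6 / 5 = -1.20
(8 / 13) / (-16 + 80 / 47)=-47 / 1092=-0.04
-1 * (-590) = 590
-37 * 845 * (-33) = 1031745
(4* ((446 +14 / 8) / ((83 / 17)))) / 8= 30447 / 664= 45.85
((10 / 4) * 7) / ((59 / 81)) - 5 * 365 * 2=-3625.97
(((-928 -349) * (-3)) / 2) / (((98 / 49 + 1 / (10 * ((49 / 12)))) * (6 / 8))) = 312865 / 248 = 1261.55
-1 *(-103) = 103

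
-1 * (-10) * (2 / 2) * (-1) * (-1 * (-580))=-5800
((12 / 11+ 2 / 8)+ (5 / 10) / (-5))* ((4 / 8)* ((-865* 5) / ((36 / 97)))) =-7635355 / 1056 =-7230.45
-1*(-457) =457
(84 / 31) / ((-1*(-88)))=21 / 682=0.03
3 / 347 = 0.01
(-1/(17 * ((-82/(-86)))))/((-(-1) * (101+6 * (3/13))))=-559/927707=-0.00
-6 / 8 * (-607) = 1821 / 4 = 455.25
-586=-586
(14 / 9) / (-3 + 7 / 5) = -35 / 36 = -0.97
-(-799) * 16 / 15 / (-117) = -7.28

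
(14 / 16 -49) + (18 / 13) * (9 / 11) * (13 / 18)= -4163 / 88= -47.31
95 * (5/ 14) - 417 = -5363/ 14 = -383.07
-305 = -305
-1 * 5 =-5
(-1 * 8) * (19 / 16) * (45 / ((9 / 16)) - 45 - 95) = 570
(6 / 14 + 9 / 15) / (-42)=-6 / 245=-0.02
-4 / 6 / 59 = -0.01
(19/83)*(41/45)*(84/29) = 21812/36105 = 0.60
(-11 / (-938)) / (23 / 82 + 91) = 0.00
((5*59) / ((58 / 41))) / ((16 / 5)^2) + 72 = 1371431 / 14848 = 92.36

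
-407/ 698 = -0.58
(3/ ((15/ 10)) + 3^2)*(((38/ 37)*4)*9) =15048/ 37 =406.70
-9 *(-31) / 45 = 31 / 5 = 6.20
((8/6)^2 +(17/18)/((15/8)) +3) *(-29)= -153.16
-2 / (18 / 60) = -20 / 3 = -6.67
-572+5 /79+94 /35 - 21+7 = -1612689 /2765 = -583.25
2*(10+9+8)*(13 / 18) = 39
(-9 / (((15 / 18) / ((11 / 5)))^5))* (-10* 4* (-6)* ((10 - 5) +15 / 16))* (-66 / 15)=14133825452736 / 1953125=7236518.63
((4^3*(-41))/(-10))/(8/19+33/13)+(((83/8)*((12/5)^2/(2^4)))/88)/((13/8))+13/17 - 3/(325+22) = 38169975267/426740600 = 89.45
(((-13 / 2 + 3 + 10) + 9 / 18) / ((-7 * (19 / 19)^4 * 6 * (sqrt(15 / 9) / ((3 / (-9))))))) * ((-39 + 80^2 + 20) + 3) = 1064 * sqrt(15) / 15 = 274.72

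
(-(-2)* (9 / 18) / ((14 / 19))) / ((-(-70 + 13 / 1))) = 1 / 42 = 0.02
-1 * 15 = -15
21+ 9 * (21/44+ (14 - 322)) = -2746.70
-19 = -19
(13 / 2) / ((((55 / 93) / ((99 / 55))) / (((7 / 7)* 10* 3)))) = 32643 / 55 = 593.51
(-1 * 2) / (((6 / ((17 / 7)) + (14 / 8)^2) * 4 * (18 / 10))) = -0.05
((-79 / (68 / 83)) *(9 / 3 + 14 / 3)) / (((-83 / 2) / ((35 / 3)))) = 207.83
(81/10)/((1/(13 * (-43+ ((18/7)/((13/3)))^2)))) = -28606527/6370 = -4490.82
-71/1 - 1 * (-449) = 378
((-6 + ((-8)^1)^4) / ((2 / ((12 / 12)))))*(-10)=-20450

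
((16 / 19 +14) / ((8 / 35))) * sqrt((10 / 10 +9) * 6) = 4935 * sqrt(15) / 38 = 502.98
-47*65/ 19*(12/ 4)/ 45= -611/ 57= -10.72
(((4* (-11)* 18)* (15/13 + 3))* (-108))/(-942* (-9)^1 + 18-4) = 104976/2509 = 41.84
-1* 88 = -88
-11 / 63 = -0.17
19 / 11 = 1.73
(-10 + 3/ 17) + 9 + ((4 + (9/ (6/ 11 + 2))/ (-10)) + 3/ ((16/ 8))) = 20577/ 4760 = 4.32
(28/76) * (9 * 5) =315/19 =16.58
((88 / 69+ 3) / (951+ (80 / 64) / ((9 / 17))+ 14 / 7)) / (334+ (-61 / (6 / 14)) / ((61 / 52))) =5310 / 252341441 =0.00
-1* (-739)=739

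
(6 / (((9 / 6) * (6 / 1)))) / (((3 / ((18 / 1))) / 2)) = 8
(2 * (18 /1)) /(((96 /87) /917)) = 239337 /8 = 29917.12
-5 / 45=-1 / 9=-0.11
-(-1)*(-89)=-89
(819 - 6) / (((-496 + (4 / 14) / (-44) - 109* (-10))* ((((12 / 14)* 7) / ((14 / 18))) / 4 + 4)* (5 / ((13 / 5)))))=22786764 / 189810625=0.12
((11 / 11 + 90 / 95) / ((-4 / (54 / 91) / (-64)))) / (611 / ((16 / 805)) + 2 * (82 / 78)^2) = 59844096 / 99505977851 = 0.00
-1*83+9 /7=-572 /7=-81.71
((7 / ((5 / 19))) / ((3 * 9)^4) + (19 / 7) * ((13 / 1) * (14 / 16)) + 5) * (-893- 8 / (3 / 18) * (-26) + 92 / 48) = 3266296744417 / 255091680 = 12804.40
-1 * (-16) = 16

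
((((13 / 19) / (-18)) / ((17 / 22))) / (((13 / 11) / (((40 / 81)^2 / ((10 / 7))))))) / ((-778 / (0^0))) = 67760 / 7419329703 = 0.00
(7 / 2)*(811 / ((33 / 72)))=68124 / 11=6193.09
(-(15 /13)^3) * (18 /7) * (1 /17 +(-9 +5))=4070250 /261443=15.57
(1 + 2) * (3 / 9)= 1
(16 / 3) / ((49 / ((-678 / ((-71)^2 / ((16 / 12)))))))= -14464 / 741027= -0.02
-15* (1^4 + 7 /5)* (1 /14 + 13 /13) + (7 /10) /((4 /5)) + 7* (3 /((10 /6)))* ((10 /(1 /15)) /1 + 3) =1890.10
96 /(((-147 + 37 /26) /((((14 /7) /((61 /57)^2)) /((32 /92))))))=-46629648 /14083985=-3.31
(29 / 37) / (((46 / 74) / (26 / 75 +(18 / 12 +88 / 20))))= 27173 / 3450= 7.88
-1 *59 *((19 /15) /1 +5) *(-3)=5546 /5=1109.20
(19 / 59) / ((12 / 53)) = 1.42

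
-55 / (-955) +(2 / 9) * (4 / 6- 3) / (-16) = 3713 / 41256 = 0.09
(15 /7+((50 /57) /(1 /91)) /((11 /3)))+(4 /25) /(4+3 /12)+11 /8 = 125975789 /4974200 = 25.33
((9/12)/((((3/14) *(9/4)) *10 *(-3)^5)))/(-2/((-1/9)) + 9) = -7/295245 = -0.00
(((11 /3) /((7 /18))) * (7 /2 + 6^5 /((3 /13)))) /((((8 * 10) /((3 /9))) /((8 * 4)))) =1482778 /35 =42365.09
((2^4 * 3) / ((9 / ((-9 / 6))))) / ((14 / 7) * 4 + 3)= -8 / 11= -0.73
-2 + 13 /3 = 7 /3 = 2.33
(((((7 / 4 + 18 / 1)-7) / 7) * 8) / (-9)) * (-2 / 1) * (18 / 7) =408 / 49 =8.33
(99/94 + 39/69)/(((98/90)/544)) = 42827760/52969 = 808.54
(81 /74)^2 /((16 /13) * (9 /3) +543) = 28431 /12972644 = 0.00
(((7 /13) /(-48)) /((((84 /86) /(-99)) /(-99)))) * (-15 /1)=702405 /416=1688.47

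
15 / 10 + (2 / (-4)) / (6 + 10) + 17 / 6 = 413 / 96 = 4.30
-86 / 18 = -4.78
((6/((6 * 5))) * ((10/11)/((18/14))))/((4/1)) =7/198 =0.04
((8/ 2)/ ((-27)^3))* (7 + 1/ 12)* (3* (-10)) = 850/ 19683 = 0.04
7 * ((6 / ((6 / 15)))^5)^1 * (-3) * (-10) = 159468750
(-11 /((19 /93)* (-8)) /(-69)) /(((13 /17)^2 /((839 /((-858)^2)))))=-7516601 /39540305376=-0.00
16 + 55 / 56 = 951 / 56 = 16.98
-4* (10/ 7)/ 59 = -40/ 413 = -0.10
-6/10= -3/5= -0.60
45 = 45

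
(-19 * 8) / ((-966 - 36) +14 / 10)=760 / 5003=0.15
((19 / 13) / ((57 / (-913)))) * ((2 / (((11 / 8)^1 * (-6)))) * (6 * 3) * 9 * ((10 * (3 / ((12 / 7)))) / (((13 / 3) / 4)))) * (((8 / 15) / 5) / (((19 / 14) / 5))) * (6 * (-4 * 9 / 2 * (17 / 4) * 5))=-43009989120 / 3211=-13394577.74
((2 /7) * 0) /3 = 0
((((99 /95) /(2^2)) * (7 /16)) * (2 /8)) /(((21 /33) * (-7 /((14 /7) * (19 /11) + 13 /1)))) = -17919 /170240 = -0.11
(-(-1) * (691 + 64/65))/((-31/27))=-1214433/2015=-602.70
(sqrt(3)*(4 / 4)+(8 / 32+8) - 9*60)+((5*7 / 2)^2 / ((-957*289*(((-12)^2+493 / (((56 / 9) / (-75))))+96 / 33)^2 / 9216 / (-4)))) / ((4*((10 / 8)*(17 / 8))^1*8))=-3862386583886879317179 / 7263538474829772628+sqrt(3)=-530.02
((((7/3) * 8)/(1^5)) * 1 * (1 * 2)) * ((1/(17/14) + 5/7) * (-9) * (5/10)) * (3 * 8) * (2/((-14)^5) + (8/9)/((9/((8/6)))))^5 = -169285748553728513012628044324596633/689506783943626458751110991125921792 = -0.25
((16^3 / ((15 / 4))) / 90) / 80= 512 / 3375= 0.15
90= 90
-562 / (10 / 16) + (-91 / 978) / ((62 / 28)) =-68158049 / 75795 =-899.24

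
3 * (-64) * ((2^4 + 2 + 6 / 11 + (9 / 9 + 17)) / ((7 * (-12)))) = 6432 / 77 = 83.53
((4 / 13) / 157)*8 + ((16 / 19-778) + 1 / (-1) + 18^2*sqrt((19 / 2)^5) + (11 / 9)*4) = -269873917 / 349011 + 29241*sqrt(38) / 2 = 89353.56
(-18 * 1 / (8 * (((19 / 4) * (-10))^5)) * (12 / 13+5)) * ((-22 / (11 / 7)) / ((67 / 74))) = -0.00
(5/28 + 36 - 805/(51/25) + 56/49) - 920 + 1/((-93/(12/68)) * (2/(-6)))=-3326039/2604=-1277.28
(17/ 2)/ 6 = 17/ 12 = 1.42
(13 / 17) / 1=13 / 17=0.76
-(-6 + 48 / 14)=18 / 7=2.57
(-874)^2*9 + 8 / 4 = 6874886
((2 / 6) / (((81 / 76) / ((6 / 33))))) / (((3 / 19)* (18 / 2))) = 2888 / 72171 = 0.04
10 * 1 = 10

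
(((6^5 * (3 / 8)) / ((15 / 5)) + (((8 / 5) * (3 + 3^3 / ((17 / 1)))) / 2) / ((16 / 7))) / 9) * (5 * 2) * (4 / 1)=220684 / 51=4327.14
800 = 800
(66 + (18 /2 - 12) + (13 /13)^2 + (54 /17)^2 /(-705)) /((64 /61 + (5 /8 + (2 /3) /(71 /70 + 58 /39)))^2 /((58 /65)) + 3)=2799177328579941577216 /315889218117124486115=8.86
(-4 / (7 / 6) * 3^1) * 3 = -216 / 7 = -30.86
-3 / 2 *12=-18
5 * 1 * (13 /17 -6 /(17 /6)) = -115 /17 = -6.76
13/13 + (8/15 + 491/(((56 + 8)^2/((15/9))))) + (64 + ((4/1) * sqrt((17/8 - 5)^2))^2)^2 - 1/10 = 2366404339/61440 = 38515.70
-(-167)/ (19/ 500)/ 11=83500/ 209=399.52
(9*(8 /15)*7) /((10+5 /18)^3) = 979776 /31658125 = 0.03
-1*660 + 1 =-659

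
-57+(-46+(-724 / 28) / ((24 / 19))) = -20743 / 168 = -123.47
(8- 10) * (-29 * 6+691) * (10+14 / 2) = -17578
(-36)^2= 1296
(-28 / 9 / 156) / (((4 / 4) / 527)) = -3689 / 351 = -10.51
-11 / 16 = -0.69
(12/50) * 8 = 48/25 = 1.92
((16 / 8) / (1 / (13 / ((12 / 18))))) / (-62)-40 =-2519 / 62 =-40.63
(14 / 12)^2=49 / 36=1.36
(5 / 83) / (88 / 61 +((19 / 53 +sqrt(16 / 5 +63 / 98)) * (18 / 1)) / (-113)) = 53149889565 * sqrt(18830) / 706478782601014 +16180375743875 / 353239391300507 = 0.06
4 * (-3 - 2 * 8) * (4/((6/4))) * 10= -6080/3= -2026.67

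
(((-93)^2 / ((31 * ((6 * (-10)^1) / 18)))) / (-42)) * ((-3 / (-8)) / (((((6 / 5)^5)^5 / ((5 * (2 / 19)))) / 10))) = 46193599700927734375 / 1120363943105377861632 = 0.04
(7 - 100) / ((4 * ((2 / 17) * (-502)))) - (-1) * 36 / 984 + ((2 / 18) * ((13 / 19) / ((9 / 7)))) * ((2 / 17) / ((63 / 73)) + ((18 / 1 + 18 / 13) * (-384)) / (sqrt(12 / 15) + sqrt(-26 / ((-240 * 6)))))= -2408448 * sqrt(5) / 10697 + 16994176703 / 38771054352 + 100352 * sqrt(65) / 10697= -427.38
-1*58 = -58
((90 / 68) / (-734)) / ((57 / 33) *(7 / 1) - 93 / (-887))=-439065 / 2969614264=-0.00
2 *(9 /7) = 18 /7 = 2.57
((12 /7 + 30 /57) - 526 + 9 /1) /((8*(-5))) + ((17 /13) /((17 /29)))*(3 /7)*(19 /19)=956139 /69160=13.83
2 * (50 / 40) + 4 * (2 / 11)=71 / 22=3.23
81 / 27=3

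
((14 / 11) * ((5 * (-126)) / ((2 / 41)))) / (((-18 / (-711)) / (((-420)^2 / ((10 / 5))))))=-629923959000 / 11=-57265814454.55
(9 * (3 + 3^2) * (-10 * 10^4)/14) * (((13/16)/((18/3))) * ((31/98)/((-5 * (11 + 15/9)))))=6800625/13034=521.76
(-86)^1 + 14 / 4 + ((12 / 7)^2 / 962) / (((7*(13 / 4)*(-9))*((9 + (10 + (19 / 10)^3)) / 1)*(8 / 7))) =-1307314811795 / 15846240046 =-82.50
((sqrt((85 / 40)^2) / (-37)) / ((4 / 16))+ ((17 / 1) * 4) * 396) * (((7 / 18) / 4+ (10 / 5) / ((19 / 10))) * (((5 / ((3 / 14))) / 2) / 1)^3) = 134389385755625 / 2733264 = 49168095.64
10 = 10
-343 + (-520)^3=-140608343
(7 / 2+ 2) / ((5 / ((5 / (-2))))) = -11 / 4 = -2.75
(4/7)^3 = 64/343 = 0.19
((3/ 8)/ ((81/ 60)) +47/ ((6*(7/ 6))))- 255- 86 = -42085/ 126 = -334.01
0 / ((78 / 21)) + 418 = 418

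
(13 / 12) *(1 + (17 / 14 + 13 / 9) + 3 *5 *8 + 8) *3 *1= 215657 / 504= 427.89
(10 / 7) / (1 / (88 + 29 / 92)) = 40625 / 322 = 126.16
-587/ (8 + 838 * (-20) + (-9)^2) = 587/ 16671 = 0.04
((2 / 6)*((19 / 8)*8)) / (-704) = -19 / 2112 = -0.01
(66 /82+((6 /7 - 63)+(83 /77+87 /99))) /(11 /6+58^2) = -224960 /12751123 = -0.02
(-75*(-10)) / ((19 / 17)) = 12750 / 19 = 671.05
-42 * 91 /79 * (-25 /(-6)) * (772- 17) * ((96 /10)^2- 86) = -74063990 /79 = -937518.86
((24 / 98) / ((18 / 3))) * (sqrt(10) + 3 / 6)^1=1 / 49 + 2 * sqrt(10) / 49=0.15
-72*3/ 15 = -72/ 5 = -14.40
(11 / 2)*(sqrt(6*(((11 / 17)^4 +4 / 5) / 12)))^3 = 4480179*sqrt(4072890) / 4827513800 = 1.87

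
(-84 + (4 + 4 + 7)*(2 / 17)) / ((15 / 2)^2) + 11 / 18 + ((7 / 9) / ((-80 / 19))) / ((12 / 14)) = -391567 / 367200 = -1.07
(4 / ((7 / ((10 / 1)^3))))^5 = 1024000000000000000 / 16807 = 60926994704587.37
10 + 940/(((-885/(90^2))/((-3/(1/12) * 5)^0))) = -507010/59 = -8593.39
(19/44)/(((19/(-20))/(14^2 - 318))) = 610/11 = 55.45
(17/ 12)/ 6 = 17/ 72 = 0.24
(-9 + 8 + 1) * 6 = 0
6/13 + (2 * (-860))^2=38459206/13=2958400.46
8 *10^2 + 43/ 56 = 44843/ 56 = 800.77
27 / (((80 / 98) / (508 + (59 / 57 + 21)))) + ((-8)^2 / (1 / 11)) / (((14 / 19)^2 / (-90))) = -923252823 / 9310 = -99167.86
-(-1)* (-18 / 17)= -1.06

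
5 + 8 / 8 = 6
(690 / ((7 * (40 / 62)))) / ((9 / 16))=5704 / 21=271.62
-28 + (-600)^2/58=179188/29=6178.90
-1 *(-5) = 5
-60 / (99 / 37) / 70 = -0.32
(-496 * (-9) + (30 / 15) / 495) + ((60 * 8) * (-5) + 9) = 1026137 / 495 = 2073.00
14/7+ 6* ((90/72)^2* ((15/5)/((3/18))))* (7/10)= 961/8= 120.12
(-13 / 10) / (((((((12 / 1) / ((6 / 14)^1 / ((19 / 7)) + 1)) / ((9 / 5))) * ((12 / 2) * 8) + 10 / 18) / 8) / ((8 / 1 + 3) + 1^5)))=-61776 / 137075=-0.45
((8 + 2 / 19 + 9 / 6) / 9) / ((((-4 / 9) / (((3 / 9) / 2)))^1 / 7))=-2.80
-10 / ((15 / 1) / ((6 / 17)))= -4 / 17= -0.24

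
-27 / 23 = -1.17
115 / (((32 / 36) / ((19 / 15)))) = 1311 / 8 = 163.88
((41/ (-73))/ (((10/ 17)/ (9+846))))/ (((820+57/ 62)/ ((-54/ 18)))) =11084391/ 3715481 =2.98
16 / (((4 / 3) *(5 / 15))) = 36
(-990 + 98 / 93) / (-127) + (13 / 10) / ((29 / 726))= 69072049 / 1712595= 40.33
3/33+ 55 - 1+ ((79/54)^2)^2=5487769211/93533616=58.67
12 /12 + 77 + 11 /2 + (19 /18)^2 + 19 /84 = 96209 /1134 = 84.84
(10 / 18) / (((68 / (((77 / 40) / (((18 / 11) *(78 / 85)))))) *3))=4235 / 1213056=0.00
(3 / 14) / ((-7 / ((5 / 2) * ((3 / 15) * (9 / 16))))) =-27 / 3136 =-0.01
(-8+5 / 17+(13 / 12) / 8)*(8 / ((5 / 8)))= -4942 / 51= -96.90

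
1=1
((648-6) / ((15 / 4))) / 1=856 / 5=171.20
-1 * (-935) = 935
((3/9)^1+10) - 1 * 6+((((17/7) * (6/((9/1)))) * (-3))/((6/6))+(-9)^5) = -1240040/21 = -59049.52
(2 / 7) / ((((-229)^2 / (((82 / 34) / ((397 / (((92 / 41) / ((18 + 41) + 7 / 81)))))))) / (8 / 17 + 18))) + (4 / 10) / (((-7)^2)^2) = 28800002605378 / 172847927747220145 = 0.00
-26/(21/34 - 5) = 884/149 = 5.93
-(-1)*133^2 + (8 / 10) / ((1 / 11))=88489 / 5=17697.80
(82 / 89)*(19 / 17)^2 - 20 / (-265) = 1.23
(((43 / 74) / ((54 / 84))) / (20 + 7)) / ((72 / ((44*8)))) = 13244 / 80919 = 0.16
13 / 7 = 1.86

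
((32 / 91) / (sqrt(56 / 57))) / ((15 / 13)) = 8 * sqrt(798) / 735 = 0.31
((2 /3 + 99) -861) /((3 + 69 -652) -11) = 2284 /1773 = 1.29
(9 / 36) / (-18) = -1 / 72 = -0.01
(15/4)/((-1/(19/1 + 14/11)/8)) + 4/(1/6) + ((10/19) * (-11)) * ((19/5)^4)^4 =-3673832937335658219608/335693359375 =-10944014335.51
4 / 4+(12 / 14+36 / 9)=41 / 7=5.86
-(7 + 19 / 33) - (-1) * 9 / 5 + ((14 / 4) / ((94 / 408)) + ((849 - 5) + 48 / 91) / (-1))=-589342531 / 705705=-835.11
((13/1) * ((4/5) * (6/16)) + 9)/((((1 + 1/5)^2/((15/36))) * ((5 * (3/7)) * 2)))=1505/1728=0.87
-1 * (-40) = 40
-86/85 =-1.01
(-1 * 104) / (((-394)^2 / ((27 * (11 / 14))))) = -3861 / 271663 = -0.01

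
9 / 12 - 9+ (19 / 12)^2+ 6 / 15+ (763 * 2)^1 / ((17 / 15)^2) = 246100217 / 208080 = 1182.72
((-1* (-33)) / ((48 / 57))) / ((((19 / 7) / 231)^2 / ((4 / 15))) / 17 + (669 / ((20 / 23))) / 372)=1439948452635 / 75995311759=18.95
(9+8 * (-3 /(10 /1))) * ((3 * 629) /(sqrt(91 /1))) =1305.55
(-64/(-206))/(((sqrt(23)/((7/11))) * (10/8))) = 896 * sqrt(23)/130295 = 0.03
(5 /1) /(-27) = -5 /27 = -0.19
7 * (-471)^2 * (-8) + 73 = -12423023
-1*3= -3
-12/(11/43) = -516/11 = -46.91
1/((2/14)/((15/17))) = 105/17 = 6.18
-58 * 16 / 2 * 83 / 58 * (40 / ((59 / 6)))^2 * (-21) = 803174400 / 3481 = 230730.94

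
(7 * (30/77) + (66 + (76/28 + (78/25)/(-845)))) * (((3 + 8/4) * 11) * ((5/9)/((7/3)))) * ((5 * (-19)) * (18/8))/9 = -169834597/7644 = -22218.03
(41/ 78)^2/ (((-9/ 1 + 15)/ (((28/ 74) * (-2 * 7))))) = -82369/ 337662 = -0.24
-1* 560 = -560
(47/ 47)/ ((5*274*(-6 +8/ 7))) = -0.00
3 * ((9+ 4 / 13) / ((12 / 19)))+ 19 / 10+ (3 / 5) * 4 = 12613 / 260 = 48.51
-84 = -84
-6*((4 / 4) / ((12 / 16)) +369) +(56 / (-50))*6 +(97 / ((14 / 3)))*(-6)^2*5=264724 / 175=1512.71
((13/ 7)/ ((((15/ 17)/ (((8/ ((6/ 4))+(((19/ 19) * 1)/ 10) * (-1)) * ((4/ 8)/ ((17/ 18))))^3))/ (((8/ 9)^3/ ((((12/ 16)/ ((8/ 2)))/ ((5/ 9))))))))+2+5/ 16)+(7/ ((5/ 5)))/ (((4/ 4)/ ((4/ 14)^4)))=41411438833069/ 433581498000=95.51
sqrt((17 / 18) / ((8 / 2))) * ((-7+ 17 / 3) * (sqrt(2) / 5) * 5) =-2 * sqrt(17) / 9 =-0.92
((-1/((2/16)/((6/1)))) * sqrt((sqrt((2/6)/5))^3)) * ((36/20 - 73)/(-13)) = -5696 * 15^(1/4)/325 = -34.49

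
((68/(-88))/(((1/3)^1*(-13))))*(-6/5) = -153/715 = -0.21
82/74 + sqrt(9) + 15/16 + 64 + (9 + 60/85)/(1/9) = 1573995/10064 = 156.40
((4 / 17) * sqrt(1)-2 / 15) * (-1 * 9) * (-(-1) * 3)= -234 / 85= -2.75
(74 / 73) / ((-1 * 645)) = -74 / 47085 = -0.00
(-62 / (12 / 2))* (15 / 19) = -8.16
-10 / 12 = -5 / 6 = -0.83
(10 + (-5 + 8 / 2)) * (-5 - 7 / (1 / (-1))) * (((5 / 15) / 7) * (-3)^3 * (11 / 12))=-297 / 14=-21.21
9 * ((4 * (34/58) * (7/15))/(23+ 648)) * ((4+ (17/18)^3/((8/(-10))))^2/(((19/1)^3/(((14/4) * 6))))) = 64539064877/165376578597120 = 0.00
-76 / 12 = -19 / 3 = -6.33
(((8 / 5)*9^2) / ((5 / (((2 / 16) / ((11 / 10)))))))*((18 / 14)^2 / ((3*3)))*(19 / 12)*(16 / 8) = 4617 / 2695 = 1.71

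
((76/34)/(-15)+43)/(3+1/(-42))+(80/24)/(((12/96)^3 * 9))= 58530406/286875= 204.03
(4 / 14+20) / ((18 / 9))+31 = 288 / 7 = 41.14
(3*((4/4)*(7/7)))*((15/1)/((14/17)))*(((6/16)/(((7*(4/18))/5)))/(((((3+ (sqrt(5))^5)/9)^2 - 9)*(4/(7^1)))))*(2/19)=804739455/1931040832 - 25095825*sqrt(5)/965520416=0.36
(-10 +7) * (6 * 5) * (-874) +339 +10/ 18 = 78999.56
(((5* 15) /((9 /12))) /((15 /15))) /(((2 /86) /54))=232200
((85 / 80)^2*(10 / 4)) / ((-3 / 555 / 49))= -25583.84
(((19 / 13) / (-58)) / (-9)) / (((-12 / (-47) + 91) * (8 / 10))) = 4465 / 116420616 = 0.00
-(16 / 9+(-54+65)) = -115 / 9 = -12.78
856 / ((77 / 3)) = 2568 / 77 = 33.35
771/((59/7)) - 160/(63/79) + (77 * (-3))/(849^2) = -32496127064/297690813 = -109.16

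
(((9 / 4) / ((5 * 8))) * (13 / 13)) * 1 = 9 / 160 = 0.06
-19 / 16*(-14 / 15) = 133 / 120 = 1.11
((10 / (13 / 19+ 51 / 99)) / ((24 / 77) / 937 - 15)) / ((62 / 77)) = -5805469285 / 8409500944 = -0.69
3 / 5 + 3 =18 / 5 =3.60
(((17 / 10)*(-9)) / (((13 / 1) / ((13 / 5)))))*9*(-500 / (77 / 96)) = 1321920 / 77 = 17167.79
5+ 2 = 7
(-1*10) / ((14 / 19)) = -95 / 7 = -13.57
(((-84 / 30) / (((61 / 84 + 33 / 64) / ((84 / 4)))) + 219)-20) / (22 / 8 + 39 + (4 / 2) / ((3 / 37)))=15186228 / 6650965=2.28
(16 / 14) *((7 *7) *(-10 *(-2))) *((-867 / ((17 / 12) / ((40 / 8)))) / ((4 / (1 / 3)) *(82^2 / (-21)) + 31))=7996800 / 8893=899.22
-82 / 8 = -41 / 4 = -10.25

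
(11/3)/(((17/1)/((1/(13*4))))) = 11/2652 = 0.00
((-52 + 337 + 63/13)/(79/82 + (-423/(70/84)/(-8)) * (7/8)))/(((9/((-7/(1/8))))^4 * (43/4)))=324119811850240/452976594759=715.53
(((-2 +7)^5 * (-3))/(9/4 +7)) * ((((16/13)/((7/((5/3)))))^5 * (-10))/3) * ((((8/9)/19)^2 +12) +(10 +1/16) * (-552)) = -66383125913600000000000/1640616896782280781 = -40462.30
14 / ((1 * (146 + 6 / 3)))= 7 / 74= 0.09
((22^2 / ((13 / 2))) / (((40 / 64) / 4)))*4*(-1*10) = -247808 / 13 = -19062.15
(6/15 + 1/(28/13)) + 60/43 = 13603/6020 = 2.26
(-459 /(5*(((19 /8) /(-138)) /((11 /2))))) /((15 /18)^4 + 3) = 3612014208 /428735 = 8424.82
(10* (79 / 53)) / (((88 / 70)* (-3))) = -13825 / 3498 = -3.95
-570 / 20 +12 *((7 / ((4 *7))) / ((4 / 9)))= -87 / 4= -21.75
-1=-1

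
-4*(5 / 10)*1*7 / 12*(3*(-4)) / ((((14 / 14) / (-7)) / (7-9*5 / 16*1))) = -3283 / 8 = -410.38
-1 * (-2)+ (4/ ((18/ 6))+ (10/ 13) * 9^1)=400/ 39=10.26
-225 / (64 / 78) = -8775 / 32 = -274.22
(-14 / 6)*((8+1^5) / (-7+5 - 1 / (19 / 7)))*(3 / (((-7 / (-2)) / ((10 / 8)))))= 19 / 2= 9.50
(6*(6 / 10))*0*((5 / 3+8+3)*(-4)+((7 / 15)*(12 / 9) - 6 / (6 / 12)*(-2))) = 0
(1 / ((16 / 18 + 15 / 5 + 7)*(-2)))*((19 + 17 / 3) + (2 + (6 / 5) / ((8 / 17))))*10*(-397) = 2087823 / 392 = 5326.08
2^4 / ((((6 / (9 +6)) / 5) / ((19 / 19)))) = 200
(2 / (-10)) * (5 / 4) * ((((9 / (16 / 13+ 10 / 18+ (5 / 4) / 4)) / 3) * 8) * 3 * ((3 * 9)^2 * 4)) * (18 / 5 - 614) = 299881999872 / 19645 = 15265054.71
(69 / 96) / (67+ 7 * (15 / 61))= 1403 / 134144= 0.01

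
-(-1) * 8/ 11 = 8/ 11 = 0.73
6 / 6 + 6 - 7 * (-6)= 49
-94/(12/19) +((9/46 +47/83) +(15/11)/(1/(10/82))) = -382020730/2582877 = -147.91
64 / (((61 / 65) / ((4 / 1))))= 16640 / 61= 272.79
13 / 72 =0.18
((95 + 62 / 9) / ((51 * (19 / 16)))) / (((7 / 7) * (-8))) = -1834 / 8721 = -0.21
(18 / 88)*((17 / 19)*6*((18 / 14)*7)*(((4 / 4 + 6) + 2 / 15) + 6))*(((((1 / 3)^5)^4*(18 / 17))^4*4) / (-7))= -6304 / 9995543546219176405203534311253884715795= -0.00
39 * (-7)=-273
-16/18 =-8/9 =-0.89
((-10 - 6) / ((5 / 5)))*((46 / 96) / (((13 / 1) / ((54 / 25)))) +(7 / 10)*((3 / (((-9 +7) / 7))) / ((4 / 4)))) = 116.33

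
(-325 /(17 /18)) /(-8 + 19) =-5850 /187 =-31.28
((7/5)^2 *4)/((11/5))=196/55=3.56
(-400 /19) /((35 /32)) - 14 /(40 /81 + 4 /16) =-1220248 /32053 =-38.07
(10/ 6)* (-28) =-46.67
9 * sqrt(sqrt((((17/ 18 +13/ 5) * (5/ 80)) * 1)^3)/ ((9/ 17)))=10^(1/ 4) * 319^(3/ 4) * sqrt(51)/ 240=3.99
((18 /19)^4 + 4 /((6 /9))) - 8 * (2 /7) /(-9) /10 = 280416698 /41051115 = 6.83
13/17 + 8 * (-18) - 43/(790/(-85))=-372303/2686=-138.61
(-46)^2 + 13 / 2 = 4245 / 2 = 2122.50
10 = 10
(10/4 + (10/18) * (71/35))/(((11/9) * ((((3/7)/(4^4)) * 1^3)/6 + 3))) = 116992/118283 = 0.99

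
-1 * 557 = -557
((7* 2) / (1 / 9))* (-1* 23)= -2898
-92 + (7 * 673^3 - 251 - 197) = 2133747979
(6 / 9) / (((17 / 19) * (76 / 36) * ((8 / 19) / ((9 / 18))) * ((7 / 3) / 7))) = 171 / 136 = 1.26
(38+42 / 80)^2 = 2374681 / 1600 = 1484.18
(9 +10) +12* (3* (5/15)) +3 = 34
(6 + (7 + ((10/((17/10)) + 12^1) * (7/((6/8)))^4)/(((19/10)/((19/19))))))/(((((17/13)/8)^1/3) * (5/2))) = 524400.23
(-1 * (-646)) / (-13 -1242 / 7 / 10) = -11305 / 538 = -21.01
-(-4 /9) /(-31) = -0.01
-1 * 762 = -762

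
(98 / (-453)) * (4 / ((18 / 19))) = -3724 / 4077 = -0.91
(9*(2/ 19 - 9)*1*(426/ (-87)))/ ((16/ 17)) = 1835847/ 4408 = 416.48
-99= -99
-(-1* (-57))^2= -3249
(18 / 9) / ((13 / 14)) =2.15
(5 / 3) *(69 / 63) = 115 / 63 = 1.83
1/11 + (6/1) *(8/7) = 535/77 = 6.95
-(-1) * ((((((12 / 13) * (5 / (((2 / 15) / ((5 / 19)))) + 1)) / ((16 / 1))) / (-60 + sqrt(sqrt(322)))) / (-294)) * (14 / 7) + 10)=59 * 322^(3 / 4) / 179258266096 + 885 * sqrt(322) / 44814566524 + 13275 * 322^(1 / 4) / 11203641631 + 112037212810 / 11203641631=10.00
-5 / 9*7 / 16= -35 / 144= -0.24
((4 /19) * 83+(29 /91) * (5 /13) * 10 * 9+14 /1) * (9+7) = 15286144 /22477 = 680.08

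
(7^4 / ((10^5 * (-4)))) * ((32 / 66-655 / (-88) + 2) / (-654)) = 6293021 / 69062400000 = 0.00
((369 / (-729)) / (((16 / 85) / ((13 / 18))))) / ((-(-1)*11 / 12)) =-45305 / 21384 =-2.12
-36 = -36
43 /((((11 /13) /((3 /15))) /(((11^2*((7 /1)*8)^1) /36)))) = 86086 /45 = 1913.02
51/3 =17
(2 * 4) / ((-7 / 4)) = -32 / 7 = -4.57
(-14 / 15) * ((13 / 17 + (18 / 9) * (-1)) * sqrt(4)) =196 / 85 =2.31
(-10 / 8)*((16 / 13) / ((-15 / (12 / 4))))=4 / 13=0.31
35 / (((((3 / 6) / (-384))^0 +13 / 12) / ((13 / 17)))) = 1092 / 85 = 12.85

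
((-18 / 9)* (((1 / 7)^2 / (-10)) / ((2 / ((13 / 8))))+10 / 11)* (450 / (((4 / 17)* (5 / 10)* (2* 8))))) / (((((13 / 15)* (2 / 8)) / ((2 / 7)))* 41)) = -897999075 / 64352288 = -13.95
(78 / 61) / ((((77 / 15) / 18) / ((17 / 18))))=19890 / 4697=4.23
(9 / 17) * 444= 3996 / 17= 235.06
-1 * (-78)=78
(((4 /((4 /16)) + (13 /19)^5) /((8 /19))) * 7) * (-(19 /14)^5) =-759788663 /614656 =-1236.12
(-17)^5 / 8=-177482.12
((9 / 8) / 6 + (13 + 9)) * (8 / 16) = 355 / 32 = 11.09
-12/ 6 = -2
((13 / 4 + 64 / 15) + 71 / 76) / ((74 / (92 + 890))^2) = 1161287177 / 780330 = 1488.20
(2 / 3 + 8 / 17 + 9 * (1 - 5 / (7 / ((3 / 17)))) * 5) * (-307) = -4434922 / 357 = -12422.75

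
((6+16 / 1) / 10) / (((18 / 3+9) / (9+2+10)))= 77 / 25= 3.08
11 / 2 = 5.50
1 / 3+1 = 4 / 3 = 1.33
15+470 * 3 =1425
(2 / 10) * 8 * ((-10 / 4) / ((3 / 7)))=-28 / 3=-9.33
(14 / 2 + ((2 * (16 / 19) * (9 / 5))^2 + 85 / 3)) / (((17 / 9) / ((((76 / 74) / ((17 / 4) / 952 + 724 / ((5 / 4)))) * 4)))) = 6480671232 / 38763606295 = 0.17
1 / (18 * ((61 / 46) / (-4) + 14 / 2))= 92 / 11043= 0.01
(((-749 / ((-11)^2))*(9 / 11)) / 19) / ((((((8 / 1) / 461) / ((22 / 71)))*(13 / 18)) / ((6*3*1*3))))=-355.87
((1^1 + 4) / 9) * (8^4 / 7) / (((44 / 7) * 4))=1280 / 99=12.93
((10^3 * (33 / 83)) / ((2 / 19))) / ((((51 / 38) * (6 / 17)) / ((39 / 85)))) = 5162300 / 1411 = 3658.61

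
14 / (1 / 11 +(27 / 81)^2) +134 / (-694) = 239801 / 3470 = 69.11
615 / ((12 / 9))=1845 / 4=461.25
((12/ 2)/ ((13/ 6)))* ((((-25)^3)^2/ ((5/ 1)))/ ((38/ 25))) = 21972656250/ 247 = 88958122.47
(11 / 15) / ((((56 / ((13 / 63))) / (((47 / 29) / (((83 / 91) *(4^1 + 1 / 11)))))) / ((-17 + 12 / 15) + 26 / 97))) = -7426442881 / 397147779000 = -0.02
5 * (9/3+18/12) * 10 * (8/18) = 100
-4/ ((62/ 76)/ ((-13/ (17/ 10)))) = 19760/ 527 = 37.50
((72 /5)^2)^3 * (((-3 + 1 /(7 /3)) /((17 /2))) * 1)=-5015306502144 /1859375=-2697307.70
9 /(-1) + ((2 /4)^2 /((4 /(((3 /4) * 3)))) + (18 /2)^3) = 46089 /64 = 720.14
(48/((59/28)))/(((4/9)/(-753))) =-2277072/59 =-38594.44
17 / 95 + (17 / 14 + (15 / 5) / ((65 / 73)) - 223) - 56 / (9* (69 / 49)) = -2390679827 / 10737090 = -222.66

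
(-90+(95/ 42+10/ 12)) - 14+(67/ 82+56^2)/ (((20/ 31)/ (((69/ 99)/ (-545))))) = -107.12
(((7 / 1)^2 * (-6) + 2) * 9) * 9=-23652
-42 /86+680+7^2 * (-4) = 20791 /43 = 483.51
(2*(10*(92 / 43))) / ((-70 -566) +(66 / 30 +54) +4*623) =9200 / 411123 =0.02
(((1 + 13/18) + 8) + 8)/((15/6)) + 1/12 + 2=1651/180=9.17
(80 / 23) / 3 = 80 / 69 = 1.16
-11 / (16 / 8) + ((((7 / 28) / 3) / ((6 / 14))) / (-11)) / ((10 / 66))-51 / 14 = -3889 / 420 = -9.26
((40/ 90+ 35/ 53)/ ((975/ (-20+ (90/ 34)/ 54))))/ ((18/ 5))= -12617/ 2009124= -0.01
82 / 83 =0.99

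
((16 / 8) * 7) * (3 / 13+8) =1498 / 13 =115.23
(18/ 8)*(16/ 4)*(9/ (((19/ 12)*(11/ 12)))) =11664/ 209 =55.81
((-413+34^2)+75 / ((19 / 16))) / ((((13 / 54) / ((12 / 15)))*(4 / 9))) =7444062 / 1235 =6027.58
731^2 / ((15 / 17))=9084137 / 15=605609.13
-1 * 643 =-643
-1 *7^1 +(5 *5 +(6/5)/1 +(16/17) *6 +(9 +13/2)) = 6859/170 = 40.35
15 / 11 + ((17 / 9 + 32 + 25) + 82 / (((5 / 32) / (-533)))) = -138430783 / 495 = -279658.15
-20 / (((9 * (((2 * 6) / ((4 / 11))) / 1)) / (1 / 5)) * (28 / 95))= -95 / 2079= -0.05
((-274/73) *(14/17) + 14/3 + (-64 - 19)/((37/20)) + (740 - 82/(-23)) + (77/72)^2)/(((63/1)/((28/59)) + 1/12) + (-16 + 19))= 3840115423123/743657038560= 5.16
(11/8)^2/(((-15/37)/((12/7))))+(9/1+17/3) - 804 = -1339511/1680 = -797.33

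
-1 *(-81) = 81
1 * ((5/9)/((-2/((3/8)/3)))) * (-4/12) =5/432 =0.01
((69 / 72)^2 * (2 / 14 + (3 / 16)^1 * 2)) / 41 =0.01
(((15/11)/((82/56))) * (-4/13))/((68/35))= -14700/99671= -0.15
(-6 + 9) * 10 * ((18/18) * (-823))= -24690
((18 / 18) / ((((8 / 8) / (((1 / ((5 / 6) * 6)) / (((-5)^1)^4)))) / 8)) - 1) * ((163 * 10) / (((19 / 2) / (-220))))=89420496 / 2375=37650.74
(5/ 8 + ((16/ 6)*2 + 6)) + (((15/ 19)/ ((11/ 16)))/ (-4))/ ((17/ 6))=11.86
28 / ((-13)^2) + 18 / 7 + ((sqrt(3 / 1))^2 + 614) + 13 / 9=6613720 / 10647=621.18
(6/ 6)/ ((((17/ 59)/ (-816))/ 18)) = -50976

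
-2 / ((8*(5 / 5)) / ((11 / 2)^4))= -228.77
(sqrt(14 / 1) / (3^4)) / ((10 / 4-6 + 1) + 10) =2 * sqrt(14) / 1215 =0.01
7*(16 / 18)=56 / 9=6.22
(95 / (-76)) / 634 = -5 / 2536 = -0.00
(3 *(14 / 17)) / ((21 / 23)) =46 / 17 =2.71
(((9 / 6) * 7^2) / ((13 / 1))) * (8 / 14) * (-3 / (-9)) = 14 / 13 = 1.08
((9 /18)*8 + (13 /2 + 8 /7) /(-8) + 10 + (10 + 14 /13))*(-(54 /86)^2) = -25603209 /2692144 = -9.51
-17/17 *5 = -5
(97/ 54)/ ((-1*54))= -0.03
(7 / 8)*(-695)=-4865 / 8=-608.12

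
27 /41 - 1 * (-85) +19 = 4291 /41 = 104.66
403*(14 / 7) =806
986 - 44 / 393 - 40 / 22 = 4254134 / 4323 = 984.07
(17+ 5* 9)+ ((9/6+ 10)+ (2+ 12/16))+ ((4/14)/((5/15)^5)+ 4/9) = 36823/252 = 146.12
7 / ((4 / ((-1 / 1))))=-7 / 4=-1.75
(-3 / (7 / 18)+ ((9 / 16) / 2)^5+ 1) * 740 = -4967.27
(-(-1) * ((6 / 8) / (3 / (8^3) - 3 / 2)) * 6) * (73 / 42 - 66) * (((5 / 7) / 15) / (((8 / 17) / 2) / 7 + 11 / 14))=690944 / 61425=11.25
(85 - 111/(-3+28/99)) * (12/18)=67708/807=83.90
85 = 85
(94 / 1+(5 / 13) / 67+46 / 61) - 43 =2750052 / 53131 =51.76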